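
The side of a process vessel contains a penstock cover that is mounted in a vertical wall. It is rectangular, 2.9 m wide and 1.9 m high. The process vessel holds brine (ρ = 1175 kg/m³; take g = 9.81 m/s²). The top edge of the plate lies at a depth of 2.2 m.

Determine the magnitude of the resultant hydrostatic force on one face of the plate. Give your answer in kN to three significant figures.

γ = ρg = 1175 × 9.81 / 1000 = 11.52675 kN/m³.
The centroid lies 1.9/2 = 0.95 m below the top edge, so the centroid depth is h_c = 2.2 + 0.95 = 3.15 m.
A = 2.9 × 1.9 = 5.51 m².
Resultant F = γ·h_c·A = 11.52675 × 3.15 × 5.51 = 200.064 kN.

F ≈ 200 kN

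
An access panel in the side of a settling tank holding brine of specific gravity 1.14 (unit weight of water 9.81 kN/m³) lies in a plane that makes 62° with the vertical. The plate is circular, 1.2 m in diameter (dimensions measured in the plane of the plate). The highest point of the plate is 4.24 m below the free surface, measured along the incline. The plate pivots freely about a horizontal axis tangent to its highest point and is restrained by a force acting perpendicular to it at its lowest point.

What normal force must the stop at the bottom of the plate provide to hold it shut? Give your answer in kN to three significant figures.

P ≈ 14.8 kN

γ = 1.14 × 9.81 = 11.1834 kN/m³.
The plate makes 62° with the vertical, i.e. θ = 90° − 62° = 28° to the horizontal. Measuring y along the incline from the free-surface line, vertical depth h = y·sinθ with sinθ = 0.469472.
The centroid is at the centre, 0.6 m below the top of the plate, so y_c = 4.24 + 0.6 = 4.84 m and h_c = 4.84 × 0.469472 = 2.27224 m.
A = π(0.6)² = 1.13097 m².
Resultant F = γ·h_c·A = 11.1834 × 2.27224 × 1.13097 = 28.7395 kN.
I_c = πr⁴/4 = π × 0.6⁴/4 = 0.101788 m⁴.
Centre of pressure: y_p = y_c + I_c/(y_c·A) = 4.84 + 0.101788/(4.84 × 1.13097) = 4.84 + 0.0185952 = 4.8586 m along the plane.
The resultant acts 0.6 + 0.0185952 = 0.618595 m (along the plate) below the hinge at the top edge, so the moment about the hinge is M = F × 0.618595 = 28.7395 × 0.618595 = 17.7781 kN·m.
A normal force at the bottom, 1.2 m from the hinge, must supply this moment: P = 17.7781/1.2 = 14.8151 kN.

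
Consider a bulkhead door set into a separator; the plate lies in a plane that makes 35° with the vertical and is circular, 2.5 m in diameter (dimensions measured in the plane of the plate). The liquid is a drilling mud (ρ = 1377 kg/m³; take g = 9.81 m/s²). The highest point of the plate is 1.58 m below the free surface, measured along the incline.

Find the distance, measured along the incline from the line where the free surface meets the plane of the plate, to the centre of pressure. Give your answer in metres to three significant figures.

y_p = 2.97 m

γ = ρg = 1377 × 9.81 / 1000 = 13.50837 kN/m³.
The plate makes 35° with the vertical, i.e. θ = 90° − 35° = 55° to the horizontal. Measuring y along the incline from the free-surface line, vertical depth h = y·sinθ with sinθ = 0.819152.
The centroid is at the centre, 1.25 m below the top of the plate, so y_c = 1.58 + 1.25 = 2.83 m and h_c = 2.83 × 0.819152 = 2.3182 m.
A = π(1.25)² = 4.90874 m².
Resultant F = γ·h_c·A = 13.50837 × 2.3182 × 4.90874 = 153.718 kN.
I_c = πr⁴/4 = π × 1.25⁴/4 = 1.91748 m⁴.
Centre of pressure: y_p = y_c + I_c/(y_c·A) = 2.83 + 1.91748/(2.83 × 4.90874) = 2.83 + 0.13803 = 2.96803 m along the plane.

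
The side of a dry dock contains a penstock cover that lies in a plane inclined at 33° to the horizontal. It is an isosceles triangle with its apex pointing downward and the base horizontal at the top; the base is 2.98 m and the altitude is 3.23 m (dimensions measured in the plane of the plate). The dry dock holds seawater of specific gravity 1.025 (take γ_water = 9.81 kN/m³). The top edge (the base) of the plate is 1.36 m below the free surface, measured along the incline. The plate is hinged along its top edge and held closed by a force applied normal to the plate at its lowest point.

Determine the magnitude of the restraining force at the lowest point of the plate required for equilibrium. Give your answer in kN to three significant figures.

P ≈ 26.1 kN

γ = 1.025 × 9.81 = 10.05525 kN/m³.
Let θ = 33° be the plate's angle to the horizontal; measure y along the incline from where the plane meets the free surface. Vertical depth h = y·sinθ with sinθ = 0.544639.
With the apex down, the centroid sits h/3 = 3.23/3 = 1.07667 m below the base (the top edge), so y_c = 1.36 + 1.07667 = 2.43667 m and h_c = 2.43667 × 0.544639 = 1.32711 m.
A = ½ × 2.98 × 3.23 = 4.8127 m².
Resultant F = γ·h_c·A = 10.05525 × 1.32711 × 4.8127 = 64.2227 kN.
I_c = b·h³/36 = 2.98 × 3.23³/36 = 2.78947 m⁴.
Centre of pressure: y_p = y_c + I_c/(y_c·A) = 2.43667 + 2.78947/(2.43667 × 4.8127) = 2.43667 + 0.237868 = 2.67454 m along the plane.
The resultant acts 1.07667 + 0.237868 = 1.31454 m (along the plate) below the hinge at the top edge, so the moment about the hinge is M = F × 1.31454 = 64.2227 × 1.31454 = 84.4233 kN·m.
A normal force at the bottom, 3.23 m from the hinge, must supply this moment: P = 84.4233/3.23 = 26.1372 kN.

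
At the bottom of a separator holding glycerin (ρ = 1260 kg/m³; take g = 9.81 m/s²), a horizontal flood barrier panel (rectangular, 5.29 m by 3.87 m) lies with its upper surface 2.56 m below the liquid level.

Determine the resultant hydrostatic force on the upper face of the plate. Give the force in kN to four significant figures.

γ = ρg = 1260 × 9.81 / 1000 = 12.3606 kN/m³.
The plate is horizontal, so pressure is uniform at p = γ·h = 12.3606 × 2.56 = 31.6431 kN/m².
A = 5.29 × 3.87 = 20.4723 m².
F = p·A = 31.6431 × 20.4723 = 647.807 kN.

F ≈ 647.8 kN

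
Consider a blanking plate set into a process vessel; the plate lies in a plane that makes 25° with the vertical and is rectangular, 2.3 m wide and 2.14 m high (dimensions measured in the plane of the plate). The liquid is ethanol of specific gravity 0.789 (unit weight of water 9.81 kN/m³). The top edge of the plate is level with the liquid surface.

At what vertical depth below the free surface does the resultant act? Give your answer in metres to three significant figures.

γ = 0.789 × 9.81 = 7.74009 kN/m³.
The plate makes 25° with the vertical, i.e. θ = 90° − 25° = 65° to the horizontal. Measuring y along the incline from the free-surface line, vertical depth h = y·sinθ with sinθ = 0.906308.
The centroid lies 2.14/2 = 1.07 m below the top edge, so y_c = 1.07 m and h_c = 1.07 × 0.906308 = 0.96975 m.
A = 2.3 × 2.14 = 4.922 m².
Resultant F = γ·h_c·A = 7.74009 × 0.96975 × 4.922 = 36.9443 kN.
I_c = b·h³/12 = 2.3 × 2.14³/12 = 1.8784 m⁴.
Centre of pressure: y_p = y_c + I_c/(y_c·A) = 1.07 + 1.8784/(1.07 × 4.922) = 1.07 + 0.356667 = 1.42667 m along the plane.
Vertically, h_p = y_p·sinθ = 1.42667 × 0.906308 = 1.293 m.

h_p = 1.29 m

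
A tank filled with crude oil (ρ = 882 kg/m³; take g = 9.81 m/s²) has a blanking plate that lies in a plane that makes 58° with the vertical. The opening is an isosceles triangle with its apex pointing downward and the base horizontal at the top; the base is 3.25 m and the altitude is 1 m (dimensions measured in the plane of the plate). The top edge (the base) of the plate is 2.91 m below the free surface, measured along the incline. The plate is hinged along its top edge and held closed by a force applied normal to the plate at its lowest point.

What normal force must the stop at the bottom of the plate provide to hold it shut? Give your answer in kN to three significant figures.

P ≈ 8.47 kN

γ = ρg = 882 × 9.81 / 1000 = 8.65242 kN/m³.
The plate makes 58° with the vertical, i.e. θ = 90° − 58° = 32° to the horizontal. Measuring y along the incline from the free-surface line, vertical depth h = y·sinθ with sinθ = 0.529919.
With the apex down, the centroid sits h/3 = 1/3 = 0.333333 m below the base (the top edge), so y_c = 2.91 + 0.333333 = 3.24333 m and h_c = 3.24333 × 0.529919 = 1.7187 m.
A = ½ × 3.25 × 1 = 1.625 m².
Resultant F = γ·h_c·A = 8.65242 × 1.7187 × 1.625 = 24.1652 kN.
I_c = b·h³/36 = 3.25 × 1³/36 = 0.0902778 m⁴.
Centre of pressure: y_p = y_c + I_c/(y_c·A) = 3.24333 + 0.0902778/(3.24333 × 1.625) = 3.24333 + 0.0171292 = 3.26046 m along the plane.
The resultant acts 0.333333 + 0.0171292 = 0.350462 m (along the plate) below the hinge at the top edge, so the moment about the hinge is M = F × 0.350462 = 24.1652 × 0.350462 = 8.46898 kN·m.
A normal force at the bottom, 1 m from the hinge, must supply this moment: P = 8.46898/1 = 8.46898 kN.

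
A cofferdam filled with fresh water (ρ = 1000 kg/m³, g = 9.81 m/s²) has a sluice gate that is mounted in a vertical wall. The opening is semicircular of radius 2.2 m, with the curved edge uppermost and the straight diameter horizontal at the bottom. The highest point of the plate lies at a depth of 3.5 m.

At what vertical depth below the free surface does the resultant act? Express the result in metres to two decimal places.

γ = ρg = 1000 × 9.81 = 9810 N/m³ = 9.81 kN/m³.
The centroid lies 4r/(3π) = 0.933709 m above the diameter, so r − 4r/(3π) = 2.2 − 0.933709 = 1.26629 m below the topmost point, so the centroid depth is h_c = 3.5 + 1.26629 = 4.76629 m.
A = πr²/2 = π × 2.2²/2 = 7.60265 m².
Resultant F = γ·h_c·A = 9.81 × 4.76629 × 7.60265 = 355.479 kN.
I_c = (π/8 − 8/(9π))·r⁴ = 0.109757 × 2.2⁴ = 2.57112 m⁴.
Centre of pressure: y_p = y_c + I_c/(y_c·A) = 4.76629 + 2.57112/(4.76629 × 7.60265) = 4.76629 + 0.070954 = 4.83724 m along the plane.

h_p = 4.84 m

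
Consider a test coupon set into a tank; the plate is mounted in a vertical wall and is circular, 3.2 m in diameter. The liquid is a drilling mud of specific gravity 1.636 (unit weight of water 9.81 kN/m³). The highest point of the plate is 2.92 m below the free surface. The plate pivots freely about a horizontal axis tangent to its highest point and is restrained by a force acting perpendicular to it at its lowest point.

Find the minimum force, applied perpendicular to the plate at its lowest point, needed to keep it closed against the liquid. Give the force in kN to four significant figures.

γ = 1.636 × 9.81 = 16.04916 kN/m³.
The centroid is at the centre, 1.6 m below the top of the plate, so the centroid depth is h_c = 2.92 + 1.6 = 4.52 m.
A = π(1.6)² = 8.04248 m².
Resultant F = γ·h_c·A = 16.04916 × 4.52 × 8.04248 = 583.419 kN.
I_c = πr⁴/4 = π × 1.6⁴/4 = 5.14719 m⁴.
Centre of pressure: y_p = y_c + I_c/(y_c·A) = 4.52 + 5.14719/(4.52 × 8.04248) = 4.52 + 0.141593 = 4.66159 m along the plane.
The resultant acts 1.6 + 0.141593 = 1.74159 m (along the plate) below the hinge at the top edge, so the moment about the hinge is M = F × 1.74159 = 583.419 × 1.74159 = 1016.08 kN·m.
A normal force at the bottom, 3.2 m from the hinge, must supply this moment: P = 1016.08/3.2 = 317.525 kN.

P ≈ 317.5 kN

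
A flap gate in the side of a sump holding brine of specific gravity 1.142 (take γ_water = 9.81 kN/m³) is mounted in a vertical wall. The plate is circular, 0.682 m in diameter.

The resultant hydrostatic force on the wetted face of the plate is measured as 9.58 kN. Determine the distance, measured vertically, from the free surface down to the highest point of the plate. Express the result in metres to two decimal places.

d_top ≈ 2.00 m

γ = 1.142 × 9.81 = 11.20302 kN/m³.
A = π(0.341)² = 0.365308 m².
From F = γ·h_c·A, the centroid depth is h_c = 9.58/(11.20302 × 0.365308) = 2.34084 m.
The centroid is at the centre, 0.341 m below the top of the plate, so the highest point sits at h_top = 2.34084 − 0.341 = 1.99984 m below the surface.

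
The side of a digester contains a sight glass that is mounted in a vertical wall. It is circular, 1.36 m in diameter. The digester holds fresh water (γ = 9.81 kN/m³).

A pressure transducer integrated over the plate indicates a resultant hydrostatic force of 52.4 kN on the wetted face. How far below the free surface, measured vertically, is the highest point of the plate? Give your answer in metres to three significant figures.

d_top ≈ 3.00 m

γ = 9.81 kN/m³.
A = π(0.68)² = 1.45267 m².
From F = γ·h_c·A, the centroid depth is h_c = 52.4/(9.81 × 1.45267) = 3.67701 m.
The centroid is at the centre, 0.68 m below the top of the plate, so the highest point sits at h_top = 3.67701 − 0.68 = 2.99701 m below the surface.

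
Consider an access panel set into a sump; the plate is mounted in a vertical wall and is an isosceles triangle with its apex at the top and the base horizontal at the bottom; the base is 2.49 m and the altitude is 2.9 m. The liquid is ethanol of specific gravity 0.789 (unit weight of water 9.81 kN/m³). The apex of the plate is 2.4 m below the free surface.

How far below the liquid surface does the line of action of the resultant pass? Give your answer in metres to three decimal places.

h_p = 4.441 m

γ = 0.789 × 9.81 = 7.74009 kN/m³.
With the apex up, the centroid sits 2h/3 = 2 × 2.9/3 = 1.93333 m below the apex, so the centroid depth is h_c = 2.4 + 1.93333 = 4.33333 m.
A = ½ × 2.49 × 2.9 = 3.6105 m².
Resultant F = γ·h_c·A = 7.74009 × 4.33333 × 3.6105 = 121.097 kN.
I_c = b·h³/36 = 2.49 × 2.9³/36 = 1.68691 m⁴.
Centre of pressure: y_p = y_c + I_c/(y_c·A) = 4.33333 + 1.68691/(4.33333 × 3.6105) = 4.33333 + 0.107821 = 4.44115 m along the plane.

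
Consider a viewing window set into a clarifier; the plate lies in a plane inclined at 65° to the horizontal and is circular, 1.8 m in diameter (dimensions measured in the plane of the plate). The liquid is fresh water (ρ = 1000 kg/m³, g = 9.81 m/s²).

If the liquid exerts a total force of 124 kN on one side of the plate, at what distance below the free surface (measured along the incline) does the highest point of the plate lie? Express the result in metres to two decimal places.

y_top ≈ 4.58 m

γ = ρg = 1000 × 9.81 = 9810 N/m³ = 9.81 kN/m³.
A = π(0.9)² = 2.54469 m².
From F = γ·h_c·A, the centroid depth is h_c = 124/(9.81 × 2.54469) = 4.96727 m.
Let θ = 65° be the plate's angle to the horizontal; measure y along the incline from where the plane meets the free surface. Vertical depth h = y·sinθ with sinθ = 0.906308.
Along the incline, y_c = h_c/sinθ = 4.96727/0.906308 = 5.48077 m.
The centroid is at the centre, 0.9 m below the top of the plate, so the highest point sits at y_top = 5.48077 − 0.9 = 4.58077 m along the incline.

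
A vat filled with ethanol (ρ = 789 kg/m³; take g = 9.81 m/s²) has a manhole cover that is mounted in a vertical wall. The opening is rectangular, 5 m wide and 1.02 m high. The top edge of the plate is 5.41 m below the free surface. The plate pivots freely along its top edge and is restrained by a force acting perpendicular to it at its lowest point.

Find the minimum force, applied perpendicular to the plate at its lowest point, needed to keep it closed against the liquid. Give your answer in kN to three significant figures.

P ≈ 120 kN

γ = ρg = 789 × 9.81 / 1000 = 7.74009 kN/m³.
The centroid lies 1.02/2 = 0.51 m below the top edge, so the centroid depth is h_c = 5.41 + 0.51 = 5.92 m.
A = 5 × 1.02 = 5.1 m².
Resultant F = γ·h_c·A = 7.74009 × 5.92 × 5.1 = 233.689 kN.
I_c = b·h³/12 = 5 × 1.02³/12 = 0.44217 m⁴.
Centre of pressure: y_p = y_c + I_c/(y_c·A) = 5.92 + 0.44217/(5.92 × 5.1) = 5.92 + 0.0146453 = 5.93465 m along the plane.
The resultant acts 0.51 + 0.0146453 = 0.524645 m (along the plate) below the hinge at the top edge, so the moment about the hinge is M = F × 0.524645 = 233.689 × 0.524645 = 122.604 kN·m.
A normal force at the bottom, 1.02 m from the hinge, must supply this moment: P = 122.604/1.02 = 120.2 kN.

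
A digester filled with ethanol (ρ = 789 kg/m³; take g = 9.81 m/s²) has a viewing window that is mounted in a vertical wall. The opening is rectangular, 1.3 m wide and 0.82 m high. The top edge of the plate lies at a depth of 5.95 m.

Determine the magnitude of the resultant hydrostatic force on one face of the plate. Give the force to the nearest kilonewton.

F ≈ 52 kN

γ = ρg = 789 × 9.81 / 1000 = 7.74009 kN/m³.
The centroid lies 0.82/2 = 0.41 m below the top edge, so the centroid depth is h_c = 5.95 + 0.41 = 6.36 m.
A = 1.3 × 0.82 = 1.066 m².
Resultant F = γ·h_c·A = 7.74009 × 6.36 × 1.066 = 52.476 kN.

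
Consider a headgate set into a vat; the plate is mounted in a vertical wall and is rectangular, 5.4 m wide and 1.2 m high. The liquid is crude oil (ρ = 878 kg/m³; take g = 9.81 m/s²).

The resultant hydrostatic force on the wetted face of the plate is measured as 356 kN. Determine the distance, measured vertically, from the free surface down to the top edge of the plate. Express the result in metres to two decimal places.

γ = ρg = 878 × 9.81 / 1000 = 8.61318 kN/m³.
A = 5.4 × 1.2 = 6.48 m².
From F = γ·h_c·A, the centroid depth is h_c = 356/(8.61318 × 6.48) = 6.3784 m.
The centroid lies 1.2/2 = 0.6 m below the top edge, so the top edge sits at h_top = 6.3784 − 0.6 = 5.7784 m below the surface.

d_top ≈ 5.78 m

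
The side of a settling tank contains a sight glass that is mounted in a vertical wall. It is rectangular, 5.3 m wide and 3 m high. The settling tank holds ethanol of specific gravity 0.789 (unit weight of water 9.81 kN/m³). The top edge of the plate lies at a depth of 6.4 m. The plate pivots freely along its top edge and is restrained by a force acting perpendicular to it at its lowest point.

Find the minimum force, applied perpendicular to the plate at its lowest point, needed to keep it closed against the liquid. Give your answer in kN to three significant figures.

P ≈ 517 kN

γ = 0.789 × 9.81 = 7.74009 kN/m³.
The centroid lies 3/2 = 1.5 m below the top edge, so the centroid depth is h_c = 6.4 + 1.5 = 7.9 m.
A = 5.3 × 3 = 15.9 m².
Resultant F = γ·h_c·A = 7.74009 × 7.9 × 15.9 = 972.233 kN.
I_c = b·h³/12 = 5.3 × 3³/12 = 11.925 m⁴.
Centre of pressure: y_p = y_c + I_c/(y_c·A) = 7.9 + 11.925/(7.9 × 15.9) = 7.9 + 0.0949367 = 7.99494 m along the plane.
The resultant acts 1.5 + 0.0949367 = 1.59494 m (along the plate) below the hinge at the top edge, so the moment about the hinge is M = F × 1.59494 = 972.233 × 1.59494 = 1550.65 kN·m.
A normal force at the bottom, 3 m from the hinge, must supply this moment: P = 1550.65/3 = 516.883 kN.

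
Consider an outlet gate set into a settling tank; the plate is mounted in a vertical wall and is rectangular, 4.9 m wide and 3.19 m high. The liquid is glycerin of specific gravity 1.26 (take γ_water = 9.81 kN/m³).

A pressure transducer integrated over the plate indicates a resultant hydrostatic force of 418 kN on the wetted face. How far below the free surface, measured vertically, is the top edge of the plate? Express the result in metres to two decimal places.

d_top ≈ 0.57 m

γ = 1.26 × 9.81 = 12.3606 kN/m³.
A = 4.9 × 3.19 = 15.631 m².
From F = γ·h_c·A, the centroid depth is h_c = 418/(12.3606 × 15.631) = 2.16347 m.
The centroid lies 3.19/2 = 1.595 m below the top edge, so the top edge sits at h_top = 2.16347 − 1.595 = 0.56847 m below the surface.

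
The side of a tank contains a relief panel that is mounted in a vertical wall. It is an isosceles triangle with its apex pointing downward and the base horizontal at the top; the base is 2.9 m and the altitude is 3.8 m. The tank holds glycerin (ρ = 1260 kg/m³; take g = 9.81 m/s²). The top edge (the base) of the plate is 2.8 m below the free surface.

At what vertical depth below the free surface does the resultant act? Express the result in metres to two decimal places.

γ = ρg = 1260 × 9.81 / 1000 = 12.3606 kN/m³.
With the apex down, the centroid sits h/3 = 3.8/3 = 1.26667 m below the base (the top edge), so the centroid depth is h_c = 2.8 + 1.26667 = 4.06667 m.
A = ½ × 2.9 × 3.8 = 5.51 m².
Resultant F = γ·h_c·A = 12.3606 × 4.06667 × 5.51 = 276.968 kN.
I_c = b·h³/36 = 2.9 × 3.8³/36 = 4.42024 m⁴.
Centre of pressure: y_p = y_c + I_c/(y_c·A) = 4.06667 + 4.42024/(4.06667 × 5.51) = 4.06667 + 0.197267 = 4.26394 m along the plane.

h_p = 4.26 m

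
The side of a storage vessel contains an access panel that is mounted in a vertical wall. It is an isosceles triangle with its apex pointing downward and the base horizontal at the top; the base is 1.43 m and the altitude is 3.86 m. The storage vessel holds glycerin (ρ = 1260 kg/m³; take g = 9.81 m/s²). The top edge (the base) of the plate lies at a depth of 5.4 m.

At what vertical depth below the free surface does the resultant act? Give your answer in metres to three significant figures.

h_p = 6.81 m

γ = ρg = 1260 × 9.81 / 1000 = 12.3606 kN/m³.
With the apex down, the centroid sits h/3 = 3.86/3 = 1.28667 m below the base (the top edge), so the centroid depth is h_c = 5.4 + 1.28667 = 6.68667 m.
A = ½ × 1.43 × 3.86 = 2.7599 m².
Resultant F = γ·h_c·A = 12.3606 × 6.68667 × 2.7599 = 228.109 kN.
I_c = b·h³/36 = 1.43 × 3.86³/36 = 2.28452 m⁴.
Centre of pressure: y_p = y_c + I_c/(y_c·A) = 6.68667 + 2.28452/(6.68667 × 2.7599) = 6.68667 + 0.123792 = 6.81046 m along the plane.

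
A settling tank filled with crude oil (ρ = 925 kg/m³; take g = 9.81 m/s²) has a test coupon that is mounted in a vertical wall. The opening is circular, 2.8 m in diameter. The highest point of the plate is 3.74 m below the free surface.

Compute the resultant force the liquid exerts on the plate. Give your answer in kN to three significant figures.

γ = ρg = 925 × 9.81 / 1000 = 9.07425 kN/m³.
The centroid is at the centre, 1.4 m below the top of the plate, so the centroid depth is h_c = 3.74 + 1.4 = 5.14 m.
A = π(1.4)² = 6.15752 m².
Resultant F = γ·h_c·A = 9.07425 × 5.14 × 6.15752 = 287.197 kN.

F ≈ 287 kN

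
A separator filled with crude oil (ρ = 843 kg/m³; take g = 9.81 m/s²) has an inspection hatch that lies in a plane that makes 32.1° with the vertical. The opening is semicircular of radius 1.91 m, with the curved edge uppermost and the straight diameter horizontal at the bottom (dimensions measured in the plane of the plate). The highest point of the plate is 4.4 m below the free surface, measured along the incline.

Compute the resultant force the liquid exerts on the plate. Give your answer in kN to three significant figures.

F ≈ 221 kN

γ = ρg = 843 × 9.81 / 1000 = 8.26983 kN/m³.
The plate makes 32.1° with the vertical, i.e. θ = 90° − 32.1° = 57.9° to the horizontal. Measuring y along the incline from the free-surface line, vertical depth h = y·sinθ with sinθ = 0.847122.
The centroid lies 4r/(3π) = 0.810629 m above the diameter, so r − 4r/(3π) = 1.91 − 0.810629 = 1.09937 m below the topmost point, so y_c = 4.4 + 1.09937 = 5.49937 m and h_c = 5.49937 × 0.847122 = 4.65864 m.
A = πr²/2 = π × 1.91²/2 = 5.73042 m².
Resultant F = γ·h_c·A = 8.26983 × 4.65864 × 5.73042 = 220.771 kN.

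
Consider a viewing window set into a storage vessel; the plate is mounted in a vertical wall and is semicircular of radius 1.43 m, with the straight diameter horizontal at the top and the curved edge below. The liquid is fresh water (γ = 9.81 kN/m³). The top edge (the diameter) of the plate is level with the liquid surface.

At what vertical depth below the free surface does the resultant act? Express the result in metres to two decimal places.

h_p = 0.84 m

γ = 9.81 kN/m³.
The centroid of a semicircle lies 4r/(3π) = 0.606911 m from the diameter, here below the top edge, so the centroid depth is h_c = 0.606911 m.
A = πr²/2 = π × 1.43²/2 = 3.21212 m².
Resultant F = γ·h_c·A = 9.81 × 0.606911 × 3.21212 = 19.1243 kN.
I_c = (π/8 − 8/(9π))·r⁴ = 0.109757 × 1.43⁴ = 0.458962 m⁴.
Centre of pressure: y_p = y_c + I_c/(y_c·A) = 0.606911 + 0.458962/(0.606911 × 3.21212) = 0.606911 + 0.235429 = 0.84234 m along the plane.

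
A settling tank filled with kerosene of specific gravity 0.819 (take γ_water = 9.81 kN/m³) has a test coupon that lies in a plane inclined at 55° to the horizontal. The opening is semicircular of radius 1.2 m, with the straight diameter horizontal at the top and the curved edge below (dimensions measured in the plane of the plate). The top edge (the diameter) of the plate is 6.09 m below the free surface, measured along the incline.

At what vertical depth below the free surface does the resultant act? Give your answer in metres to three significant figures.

γ = 0.819 × 9.81 = 8.03439 kN/m³.
Let θ = 55° be the plate's angle to the horizontal; measure y along the incline from where the plane meets the free surface. Vertical depth h = y·sinθ with sinθ = 0.819152.
The centroid of a semicircle lies 4r/(3π) = 0.509296 m from the diameter, here below the top edge, so y_c = 6.09 + 0.509296 = 6.5993 m and h_c = 6.5993 × 0.819152 = 5.40583 m.
A = πr²/2 = π × 1.2²/2 = 2.26195 m².
Resultant F = γ·h_c·A = 8.03439 × 5.40583 × 2.26195 = 98.2422 kN.
I_c = (π/8 − 8/(9π))·r⁴ = 0.109757 × 1.2⁴ = 0.227592 m⁴.
Centre of pressure: y_p = y_c + I_c/(y_c·A) = 6.5993 + 0.227592/(6.5993 × 2.26195) = 6.5993 + 0.0152467 = 6.61455 m along the plane.
Vertically, h_p = y_p·sinθ = 6.61455 × 0.819152 = 5.41832 m.

h_p = 5.42 m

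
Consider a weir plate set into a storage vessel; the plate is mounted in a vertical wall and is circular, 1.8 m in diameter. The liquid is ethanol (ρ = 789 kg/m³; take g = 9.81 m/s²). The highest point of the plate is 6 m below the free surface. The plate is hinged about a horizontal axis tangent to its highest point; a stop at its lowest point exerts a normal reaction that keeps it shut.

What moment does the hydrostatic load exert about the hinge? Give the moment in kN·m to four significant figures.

γ = ρg = 789 × 9.81 / 1000 = 7.74009 kN/m³.
The centroid is at the centre, 0.9 m below the top of the plate, so the centroid depth is h_c = 6 + 0.9 = 6.9 m.
A = π(0.9)² = 2.54469 m².
Resultant F = γ·h_c·A = 7.74009 × 6.9 × 2.54469 = 135.903 kN.
I_c = πr⁴/4 = π × 0.9⁴/4 = 0.5153 m⁴.
Centre of pressure: y_p = y_c + I_c/(y_c·A) = 6.9 + 0.5153/(6.9 × 2.54469) = 6.9 + 0.0293478 = 6.92935 m along the plane.
The resultant acts 0.9 + 0.0293478 = 0.929348 m (along the plate) below the hinge at the top edge, so the moment about the hinge is M = F × 0.929348 = 135.903 × 0.929348 = 126.301 kN·m.

M ≈ 126.3 kN·m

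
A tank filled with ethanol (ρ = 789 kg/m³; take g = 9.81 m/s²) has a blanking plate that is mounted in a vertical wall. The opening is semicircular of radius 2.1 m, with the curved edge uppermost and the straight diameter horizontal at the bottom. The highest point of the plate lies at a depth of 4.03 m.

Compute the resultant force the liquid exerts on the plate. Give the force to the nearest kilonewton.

γ = ρg = 789 × 9.81 / 1000 = 7.74009 kN/m³.
The centroid lies 4r/(3π) = 0.891268 m above the diameter, so r − 4r/(3π) = 2.1 − 0.891268 = 1.20873 m below the topmost point, so the centroid depth is h_c = 4.03 + 1.20873 = 5.23873 m.
A = πr²/2 = π × 2.1²/2 = 6.92721 m².
Resultant F = γ·h_c·A = 7.74009 × 5.23873 × 6.92721 = 280.886 kN.

F ≈ 281 kN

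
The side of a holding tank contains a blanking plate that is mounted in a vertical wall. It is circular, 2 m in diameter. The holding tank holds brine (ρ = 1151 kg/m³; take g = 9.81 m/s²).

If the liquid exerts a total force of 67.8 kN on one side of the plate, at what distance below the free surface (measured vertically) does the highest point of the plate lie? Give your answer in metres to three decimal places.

γ = ρg = 1151 × 9.81 / 1000 = 11.29131 kN/m³.
A = π(1)² = 3.14159 m².
From F = γ·h_c·A, the centroid depth is h_c = 67.8/(11.29131 × 3.14159) = 1.91133 m.
The centroid is at the centre, 1 m below the top of the plate, so the highest point sits at h_top = 1.91133 − 1 = 0.91133 m below the surface.

d_top ≈ 0.911 m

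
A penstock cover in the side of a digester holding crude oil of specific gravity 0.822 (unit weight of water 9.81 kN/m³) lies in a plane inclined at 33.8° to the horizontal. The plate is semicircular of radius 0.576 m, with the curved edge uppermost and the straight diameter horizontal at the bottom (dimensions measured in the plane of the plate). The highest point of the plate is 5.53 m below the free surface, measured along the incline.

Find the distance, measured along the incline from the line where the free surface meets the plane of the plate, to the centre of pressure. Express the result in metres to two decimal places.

γ = 0.822 × 9.81 = 8.06382 kN/m³.
Let θ = 33.8° be the plate's angle to the horizontal; measure y along the incline from where the plane meets the free surface. Vertical depth h = y·sinθ with sinθ = 0.556296.
The centroid lies 4r/(3π) = 0.244462 m above the diameter, so r − 4r/(3π) = 0.576 − 0.244462 = 0.331538 m below the topmost point, so y_c = 5.53 + 0.331538 = 5.86154 m and h_c = 5.86154 × 0.556296 = 3.26075 m.
A = πr²/2 = π × 0.576²/2 = 0.521153 m².
Resultant F = γ·h_c·A = 8.06382 × 3.26075 × 0.521153 = 13.7032 kN.
I_c = (π/8 − 8/(9π))·r⁴ = 0.109757 × 0.576⁴ = 0.0120815 m⁴.
Centre of pressure: y_p = y_c + I_c/(y_c·A) = 5.86154 + 0.0120815/(5.86154 × 0.521153) = 5.86154 + 0.00395498 = 5.86549 m along the plane.

y_p = 5.87 m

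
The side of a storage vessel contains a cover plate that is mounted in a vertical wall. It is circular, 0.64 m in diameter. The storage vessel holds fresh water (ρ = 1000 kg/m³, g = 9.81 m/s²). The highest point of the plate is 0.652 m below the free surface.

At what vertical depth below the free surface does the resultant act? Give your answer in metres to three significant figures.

γ = ρg = 1000 × 9.81 = 9810 N/m³ = 9.81 kN/m³.
The centroid is at the centre, 0.32 m below the top of the plate, so the centroid depth is h_c = 0.652 + 0.32 = 0.972 m.
A = π(0.32)² = 0.321699 m².
Resultant F = γ·h_c·A = 9.81 × 0.972 × 0.321699 = 3.0675 kN.
I_c = πr⁴/4 = π × 0.32⁴/4 = 0.0082355 m⁴.
Centre of pressure: y_p = y_c + I_c/(y_c·A) = 0.972 + 0.0082355/(0.972 × 0.321699) = 0.972 + 0.0263375 = 0.998337 m along the plane.

h_p = 0.998 m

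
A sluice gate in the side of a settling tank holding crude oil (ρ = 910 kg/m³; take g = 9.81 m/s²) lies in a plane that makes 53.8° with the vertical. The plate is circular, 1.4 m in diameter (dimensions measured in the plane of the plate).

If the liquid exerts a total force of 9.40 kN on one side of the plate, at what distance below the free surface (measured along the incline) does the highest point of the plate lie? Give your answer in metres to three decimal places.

γ = ρg = 910 × 9.81 / 1000 = 8.9271 kN/m³.
A = π(0.7)² = 1.53938 m².
From F = γ·h_c·A, the centroid depth is h_c = 9.40/(8.9271 × 1.53938) = 0.684024 m.
The plate makes 53.8° with the vertical, i.e. θ = 90° − 53.8° = 36.2° to the horizontal. Measuring y along the incline from the free-surface line, vertical depth h = y·sinθ with sinθ = 0.590606.
Along the incline, y_c = h_c/sinθ = 0.684024/0.590606 = 1.15817 m.
The centroid is at the centre, 0.7 m below the top of the plate, so the highest point sits at y_top = 1.15817 − 0.7 = 0.45817 m along the incline.

y_top ≈ 0.458 m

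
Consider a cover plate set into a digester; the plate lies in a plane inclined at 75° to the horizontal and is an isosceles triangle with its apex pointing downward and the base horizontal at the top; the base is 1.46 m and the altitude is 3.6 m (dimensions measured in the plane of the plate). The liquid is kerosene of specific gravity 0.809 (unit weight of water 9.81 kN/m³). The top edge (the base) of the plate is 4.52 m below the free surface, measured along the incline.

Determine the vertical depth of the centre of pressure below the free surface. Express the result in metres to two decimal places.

γ = 0.809 × 9.81 = 7.93629 kN/m³.
Let θ = 75° be the plate's angle to the horizontal; measure y along the incline from where the plane meets the free surface. Vertical depth h = y·sinθ with sinθ = 0.965926.
With the apex down, the centroid sits h/3 = 3.6/3 = 1.2 m below the base (the top edge), so y_c = 4.52 + 1.2 = 5.72 m and h_c = 5.72 × 0.965926 = 5.5251 m.
A = ½ × 1.46 × 3.6 = 2.628 m².
Resultant F = γ·h_c·A = 7.93629 × 5.5251 × 2.628 = 115.235 kN.
I_c = b·h³/36 = 1.46 × 3.6³/36 = 1.89216 m⁴.
Centre of pressure: y_p = y_c + I_c/(y_c·A) = 5.72 + 1.89216/(5.72 × 2.628) = 5.72 + 0.125874 = 5.84587 m along the plane.
Vertically, h_p = y_p·sinθ = 5.84587 × 0.965926 = 5.64668 m.

h_p = 5.65 m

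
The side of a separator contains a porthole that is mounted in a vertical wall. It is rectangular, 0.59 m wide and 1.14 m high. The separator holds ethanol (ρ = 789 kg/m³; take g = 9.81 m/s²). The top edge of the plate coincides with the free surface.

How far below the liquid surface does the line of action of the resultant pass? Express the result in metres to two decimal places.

h_p = 0.76 m

γ = ρg = 789 × 9.81 / 1000 = 7.74009 kN/m³.
The centroid lies 1.14/2 = 0.57 m below the top edge, so the centroid depth is h_c = 0.57 m.
A = 0.59 × 1.14 = 0.6726 m².
Resultant F = γ·h_c·A = 7.74009 × 0.57 × 0.6726 = 2.96741 kN.
I_c = b·h³/12 = 0.59 × 1.14³/12 = 0.0728426 m⁴.
Centre of pressure: y_p = y_c + I_c/(y_c·A) = 0.57 + 0.0728426/(0.57 × 0.6726) = 0.57 + 0.19 = 0.76 m along the plane.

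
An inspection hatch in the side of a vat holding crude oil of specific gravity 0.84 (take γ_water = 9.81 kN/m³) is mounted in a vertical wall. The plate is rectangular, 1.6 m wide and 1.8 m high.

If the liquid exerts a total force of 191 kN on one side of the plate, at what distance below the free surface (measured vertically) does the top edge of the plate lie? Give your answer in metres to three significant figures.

d_top ≈ 7.15 m

γ = 0.84 × 9.81 = 8.2404 kN/m³.
A = 1.6 × 1.8 = 2.88 m².
From F = γ·h_c·A, the centroid depth is h_c = 191/(8.2404 × 2.88) = 8.04809 m.
The centroid lies 1.8/2 = 0.9 m below the top edge, so the top edge sits at h_top = 8.04809 − 0.9 = 7.14809 m below the surface.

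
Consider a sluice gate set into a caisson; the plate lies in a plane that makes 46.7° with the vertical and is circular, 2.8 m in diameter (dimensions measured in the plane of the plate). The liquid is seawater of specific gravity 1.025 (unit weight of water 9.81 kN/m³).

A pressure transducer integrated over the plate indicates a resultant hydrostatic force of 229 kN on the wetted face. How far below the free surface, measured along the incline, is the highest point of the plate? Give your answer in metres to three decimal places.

y_top ≈ 3.993 m

γ = 1.025 × 9.81 = 10.05525 kN/m³.
A = π(1.4)² = 6.15752 m².
From F = γ·h_c·A, the centroid depth is h_c = 229/(10.05525 × 6.15752) = 3.6986 m.
The plate makes 46.7° with the vertical, i.e. θ = 90° − 46.7° = 43.3° to the horizontal. Measuring y along the incline from the free-surface line, vertical depth h = y·sinθ with sinθ = 0.685818.
Along the incline, y_c = h_c/sinθ = 3.6986/0.685818 = 5.39298 m.
The centroid is at the centre, 1.4 m below the top of the plate, so the highest point sits at y_top = 5.39298 − 1.4 = 3.99298 m along the incline.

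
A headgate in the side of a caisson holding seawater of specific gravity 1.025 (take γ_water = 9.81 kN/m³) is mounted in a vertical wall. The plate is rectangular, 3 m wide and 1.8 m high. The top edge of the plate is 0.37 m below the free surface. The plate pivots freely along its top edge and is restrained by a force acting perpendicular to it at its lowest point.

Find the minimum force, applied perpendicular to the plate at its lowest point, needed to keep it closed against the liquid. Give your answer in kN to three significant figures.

γ = 1.025 × 9.81 = 10.05525 kN/m³.
The centroid lies 1.8/2 = 0.9 m below the top edge, so the centroid depth is h_c = 0.37 + 0.9 = 1.27 m.
A = 3 × 1.8 = 5.4 m².
Resultant F = γ·h_c·A = 10.05525 × 1.27 × 5.4 = 68.9589 kN.
I_c = b·h³/12 = 3 × 1.8³/12 = 1.458 m⁴.
Centre of pressure: y_p = y_c + I_c/(y_c·A) = 1.27 + 1.458/(1.27 × 5.4) = 1.27 + 0.212598 = 1.4826 m along the plane.
The resultant acts 0.9 + 0.212598 = 1.1126 m (along the plate) below the hinge at the top edge, so the moment about the hinge is M = F × 1.1126 = 68.9589 × 1.1126 = 76.7237 kN·m.
A normal force at the bottom, 1.8 m from the hinge, must supply this moment: P = 76.7237/1.8 = 42.6243 kN.

P ≈ 42.6 kN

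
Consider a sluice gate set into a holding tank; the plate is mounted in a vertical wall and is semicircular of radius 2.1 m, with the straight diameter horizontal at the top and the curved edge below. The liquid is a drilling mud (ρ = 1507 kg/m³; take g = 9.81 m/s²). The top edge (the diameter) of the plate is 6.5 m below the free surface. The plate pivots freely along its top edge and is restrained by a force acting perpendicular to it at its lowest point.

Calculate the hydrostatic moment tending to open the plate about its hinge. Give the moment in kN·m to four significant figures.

M ≈ 706.2 kN·m

γ = ρg = 1507 × 9.81 / 1000 = 14.78367 kN/m³.
The centroid of a semicircle lies 4r/(3π) = 0.891268 m from the diameter, here below the top edge, so the centroid depth is h_c = 6.5 + 0.891268 = 7.39127 m.
A = πr²/2 = π × 2.1²/2 = 6.92721 m².
Resultant F = γ·h_c·A = 14.78367 × 7.39127 × 6.92721 = 756.937 kN.
I_c = (π/8 − 8/(9π))·r⁴ = 0.109757 × 2.1⁴ = 2.13457 m⁴.
Centre of pressure: y_p = y_c + I_c/(y_c·A) = 7.39127 + 2.13457/(7.39127 × 6.92721) = 7.39127 + 0.0416901 = 7.43296 m along the plane.
The resultant acts 0.891268 + 0.0416901 = 0.932958 m (along the plate) below the hinge at the top edge, so the moment about the hinge is M = F × 0.932958 = 756.937 × 0.932958 = 706.19 kN·m.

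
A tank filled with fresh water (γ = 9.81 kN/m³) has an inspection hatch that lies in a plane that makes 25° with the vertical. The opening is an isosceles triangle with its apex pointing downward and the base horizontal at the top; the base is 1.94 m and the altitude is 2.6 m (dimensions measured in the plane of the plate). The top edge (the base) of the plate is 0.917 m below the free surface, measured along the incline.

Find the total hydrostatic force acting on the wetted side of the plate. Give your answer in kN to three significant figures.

γ = 9.81 kN/m³.
The plate makes 25° with the vertical, i.e. θ = 90° − 25° = 65° to the horizontal. Measuring y along the incline from the free-surface line, vertical depth h = y·sinθ with sinθ = 0.906308.
With the apex down, the centroid sits h/3 = 2.6/3 = 0.866667 m below the base (the top edge), so y_c = 0.917 + 0.866667 = 1.78367 m and h_c = 1.78367 × 0.906308 = 1.61655 m.
A = ½ × 1.94 × 2.6 = 2.522 m².
Resultant F = γ·h_c·A = 9.81 × 1.61655 × 2.522 = 39.9948 kN.

F ≈ 40.0 kN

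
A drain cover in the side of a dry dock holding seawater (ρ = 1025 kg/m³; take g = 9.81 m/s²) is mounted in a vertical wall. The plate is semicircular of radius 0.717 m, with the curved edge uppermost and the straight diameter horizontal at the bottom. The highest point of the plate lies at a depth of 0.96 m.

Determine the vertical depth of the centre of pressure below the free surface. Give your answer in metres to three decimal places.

γ = ρg = 1025 × 9.81 / 1000 = 10.05525 kN/m³.
The centroid lies 4r/(3π) = 0.304304 m above the diameter, so r − 4r/(3π) = 0.717 − 0.304304 = 0.412696 m below the topmost point, so the centroid depth is h_c = 0.96 + 0.412696 = 1.3727 m.
A = πr²/2 = π × 0.717²/2 = 0.807529 m².
Resultant F = γ·h_c·A = 10.05525 × 1.3727 × 0.807529 = 11.1462 kN.
I_c = (π/8 − 8/(9π))·r⁴ = 0.109757 × 0.717⁴ = 0.0290074 m⁴.
Centre of pressure: y_p = y_c + I_c/(y_c·A) = 1.3727 + 0.0290074/(1.3727 × 0.807529) = 1.3727 + 0.0261683 = 1.39887 m along the plane.

h_p = 1.399 m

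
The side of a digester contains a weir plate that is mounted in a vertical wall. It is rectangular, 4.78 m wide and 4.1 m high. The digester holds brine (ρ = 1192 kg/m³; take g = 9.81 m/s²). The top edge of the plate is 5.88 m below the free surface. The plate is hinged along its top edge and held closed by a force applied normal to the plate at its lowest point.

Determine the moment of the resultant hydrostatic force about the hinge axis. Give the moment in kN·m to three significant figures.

M ≈ 4050 kN·m

γ = ρg = 1192 × 9.81 / 1000 = 11.69352 kN/m³.
The centroid lies 4.1/2 = 2.05 m below the top edge, so the centroid depth is h_c = 5.88 + 2.05 = 7.93 m.
A = 4.78 × 4.1 = 19.598 m².
Resultant F = γ·h_c·A = 11.69352 × 7.93 × 19.598 = 1817.31 kN.
I_c = b·h³/12 = 4.78 × 4.1³/12 = 27.4535 m⁴.
Centre of pressure: y_p = y_c + I_c/(y_c·A) = 7.93 + 27.4535/(7.93 × 19.598) = 7.93 + 0.17665 = 8.10665 m along the plane.
The resultant acts 2.05 + 0.17665 = 2.22665 m (along the plate) below the hinge at the top edge, so the moment about the hinge is M = F × 2.22665 = 1817.31 × 2.22665 = 4046.51 kN·m.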